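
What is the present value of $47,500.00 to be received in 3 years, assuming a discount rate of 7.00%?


Present value formula: PV = FV / (1 + r)^t
PV = $47,500.00 / (1 + 0.07)^3
PV = $47,500.00 / 1.225043
PV = $38,774.15

PV = FV / (1 + r)^t = $38,774.15


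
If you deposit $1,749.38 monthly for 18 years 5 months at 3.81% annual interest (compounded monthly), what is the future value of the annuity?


Future value of an ordinary annuity: FV = PMT × ((1 + r)^n − 1) / r
Monthly rate r = 0.0381/12 = 0.003175, n = 221
FV = $1,749.38 × ((1 + 0.0381/12)^221 − 1) / (0.0381/12)
FV = $1,749.38 × 319.649657
FV = $559,188.72

FV = PMT × ((1+r)^n - 1)/r = $559,188.72


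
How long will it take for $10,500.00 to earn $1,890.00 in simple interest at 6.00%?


Rearrange the simple interest formula for t:
I = P × r × t  ⇒  t = I / (P × r)
t = $1,890.00 / ($10,500.00 × 0.06)
t = 3

t = I/(P×r) = 3 years


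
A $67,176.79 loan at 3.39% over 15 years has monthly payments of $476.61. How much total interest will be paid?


Total paid over the life of the loan = PMT × n.
Total paid = $476.61 × 180 = $85,789.80
Total interest = total paid − principal = $85,789.80 − $67,176.79 = $18,613.01

Total interest = (PMT × n) - PV = $18,613.01


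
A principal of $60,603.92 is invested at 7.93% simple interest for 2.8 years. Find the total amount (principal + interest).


Total amount formula: A = P(1 + rt) = P + P·r·t
Interest: I = P × r × t = $60,603.92 × 0.0793 × 2.8 = $13,456.49
A = P + I = $60,603.92 + $13,456.49 = $74,060.41

A = P + I = P(1 + rt) = $74,060.41


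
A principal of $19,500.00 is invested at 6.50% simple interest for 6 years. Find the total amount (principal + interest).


Total amount formula: A = P(1 + rt) = P + P·r·t
Interest: I = P × r × t = $19,500.00 × 0.065 × 6 = $7,605.00
A = P + I = $19,500.00 + $7,605.00 = $27,105.00

A = P + I = P(1 + rt) = $27,105.00


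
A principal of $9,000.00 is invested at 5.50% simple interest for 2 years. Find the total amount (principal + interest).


Total amount formula: A = P(1 + rt) = P + P·r·t
Interest: I = P × r × t = $9,000.00 × 0.055 × 2 = $990.00
A = P + I = $9,000.00 + $990.00 = $9,990.00

A = P + I = P(1 + rt) = $9,990.00


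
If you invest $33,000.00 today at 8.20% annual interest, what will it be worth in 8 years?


Future value formula: FV = PV × (1 + r)^t
FV = $33,000.00 × (1 + 0.082)^8
FV = $33,000.00 × 1.8785298
FV = $61,991.48

FV = PV × (1 + r)^t = $61,991.48


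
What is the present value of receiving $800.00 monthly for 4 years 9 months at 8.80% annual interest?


Present value of an ordinary annuity: PV = PMT × (1 − (1 + r)^(−n)) / r
Monthly rate r = 0.088/12 ≈ 0.00733333, n = 57
PV = $800.00 × (1 − (1 + 0.088/12)^(−57)) / (0.088/12)
PV = $800.00 × 46.449936
PV = $37,159.95

PV = PMT × (1-(1+r)^(-n))/r = $37,159.95


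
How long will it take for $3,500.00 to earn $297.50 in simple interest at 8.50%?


Rearrange the simple interest formula for t:
I = P × r × t  ⇒  t = I / (P × r)
t = $297.50 / ($3,500.00 × 0.085)
t = 1

t = I/(P×r) = 1 year


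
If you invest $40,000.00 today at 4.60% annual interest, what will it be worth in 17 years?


Future value formula: FV = PV × (1 + r)^t
FV = $40,000.00 × (1 + 0.046)^17
FV = $40,000.00 × 2.1480216
FV = $85,920.86

FV = PV × (1 + r)^t = $85,920.86


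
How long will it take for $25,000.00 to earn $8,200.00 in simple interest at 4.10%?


Rearrange the simple interest formula for t:
I = P × r × t  ⇒  t = I / (P × r)
t = $8,200.00 / ($25,000.00 × 0.041)
t = 8

t = I/(P×r) = 8 years


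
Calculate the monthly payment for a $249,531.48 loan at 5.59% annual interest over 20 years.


Loan payment formula: PMT = PV × r / (1 − (1 + r)^(−n))
Monthly rate r = 0.0559/12 ≈ 0.00465833, n = 240 months
Denominator: 1 − (1 + 0.0559/12)^(−240) = 0.672217
PMT = $249,531.48 × (0.0559/12) / 0.672217
PMT = $1,729.20 per month

PMT = PV × r / (1-(1+r)^(-n)) = $1,729.20/month


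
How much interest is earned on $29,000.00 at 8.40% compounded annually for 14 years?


Compound interest earned = final amount − principal.
A = P(1 + r/n)^(nt) = $29,000.00 × (1 + 0.084/1)^(1 × 14) = $89,703.20
Interest = A − P = $89,703.20 − $29,000.00 = $60,703.20

Interest = A - P = $60,703.20


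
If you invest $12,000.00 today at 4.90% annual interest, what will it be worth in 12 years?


Future value formula: FV = PV × (1 + r)^t
FV = $12,000.00 × (1 + 0.049)^12
FV = $12,000.00 × 1.775439
FV = $21,305.27

FV = PV × (1 + r)^t = $21,305.27


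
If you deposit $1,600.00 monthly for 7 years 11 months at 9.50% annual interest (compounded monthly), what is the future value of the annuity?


Future value of an ordinary annuity: FV = PMT × ((1 + r)^n − 1) / r
Monthly rate r = 0.095/12 ≈ 0.00791667, n = 95
FV = $1,600.00 × ((1 + 0.095/12)^95 − 1) / (0.095/12)
FV = $1,600.00 × 140.860044
FV = $225,376.07

FV = PMT × ((1+r)^n - 1)/r = $225,376.07


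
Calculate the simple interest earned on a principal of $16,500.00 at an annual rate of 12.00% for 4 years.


Simple interest formula: I = P × r × t
I = $16,500.00 × 0.12 × 4
I = $7,920.00

I = P × r × t = $7,920.00


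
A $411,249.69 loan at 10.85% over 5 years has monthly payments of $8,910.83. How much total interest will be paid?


Total paid over the life of the loan = PMT × n.
Total paid = $8,910.83 × 60 = $534,649.80
Total interest = total paid − principal = $534,649.80 − $411,249.69 = $123,400.11

Total interest = (PMT × n) - PV = $123,400.11


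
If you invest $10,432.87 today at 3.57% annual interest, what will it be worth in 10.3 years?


Future value formula: FV = PV × (1 + r)^t
FV = $10,432.87 × (1 + 0.0357)^10.3
FV = $10,432.87 × 1.435192
FV = $14,973.17

FV = PV × (1 + r)^t = $14,973.17


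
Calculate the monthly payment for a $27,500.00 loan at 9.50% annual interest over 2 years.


Loan payment formula: PMT = PV × r / (1 − (1 + r)^(−n))
Monthly rate r = 0.095/12 ≈ 0.00791667, n = 24 months
Denominator: 1 − (1 + 0.095/12)^(−24) = 0.172422
PMT = $27,500.00 × (0.095/12) / 0.172422
PMT = $1,262.65 per month

PMT = PV × r / (1-(1+r)^(-n)) = $1,262.65/month


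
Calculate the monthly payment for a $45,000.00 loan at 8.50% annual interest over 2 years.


Loan payment formula: PMT = PV × r / (1 − (1 + r)^(−n))
Monthly rate r = 0.085/12 ≈ 0.00708333, n = 24 months
Denominator: 1 − (1 + 0.085/12)^(−24) = 0.155829
PMT = $45,000.00 × (0.085/12) / 0.155829
PMT = $2,045.51 per month

PMT = PV × r / (1-(1+r)^(-n)) = $2,045.51/month


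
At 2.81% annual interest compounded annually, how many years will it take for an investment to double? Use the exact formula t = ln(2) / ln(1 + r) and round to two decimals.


Doubling condition: (1 + r)^t = 2
Take ln of both sides: t × ln(1 + r) = ln(2)
t = ln(2) / ln(1 + r)
t = 0.693147 / 0.027712
t = 25.01

t = ln(2) / ln(1 + r) = 25.01 years


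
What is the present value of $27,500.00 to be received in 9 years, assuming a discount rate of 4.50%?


Present value formula: PV = FV / (1 + r)^t
PV = $27,500.00 / (1 + 0.045)^9
PV = $27,500.00 / 1.486095
PV = $18,504.87

PV = FV / (1 + r)^t = $18,504.87


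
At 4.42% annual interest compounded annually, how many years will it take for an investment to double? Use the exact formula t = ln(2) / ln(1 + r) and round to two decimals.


Doubling condition: (1 + r)^t = 2
Take ln of both sides: t × ln(1 + r) = ln(2)
t = ln(2) / ln(1 + r)
t = 0.693147 / 0.043251
t = 16.03

t = ln(2) / ln(1 + r) = 16.03 years


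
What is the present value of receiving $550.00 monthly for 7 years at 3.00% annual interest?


Present value of an ordinary annuity: PV = PMT × (1 − (1 + r)^(−n)) / r
Monthly rate r = 0.03/12 = 0.0025, n = 84
PV = $550.00 × (1 − (1 + 0.03/12)^(−84)) / (0.03/12)
PV = $550.00 × 75.681321
PV = $41,624.73

PV = PMT × (1-(1+r)^(-n))/r = $41,624.73


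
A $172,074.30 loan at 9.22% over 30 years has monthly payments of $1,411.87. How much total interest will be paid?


Total paid over the life of the loan = PMT × n.
Total paid = $1,411.87 × 360 = $508,273.20
Total interest = total paid − principal = $508,273.20 − $172,074.30 = $336,198.90

Total interest = (PMT × n) - PV = $336,198.90


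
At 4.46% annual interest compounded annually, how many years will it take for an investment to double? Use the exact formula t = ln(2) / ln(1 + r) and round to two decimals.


Doubling condition: (1 + r)^t = 2
Take ln of both sides: t × ln(1 + r) = ln(2)
t = ln(2) / ln(1 + r)
t = 0.693147 / 0.043634
t = 15.89

t = ln(2) / ln(1 + r) = 15.89 years


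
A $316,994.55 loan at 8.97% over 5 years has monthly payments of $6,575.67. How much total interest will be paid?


Total paid over the life of the loan = PMT × n.
Total paid = $6,575.67 × 60 = $394,540.20
Total interest = total paid − principal = $394,540.20 − $316,994.55 = $77,545.65

Total interest = (PMT × n) - PV = $77,545.65


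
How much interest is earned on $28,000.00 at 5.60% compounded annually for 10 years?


Compound interest earned = final amount − principal.
A = P(1 + r/n)^(nt) = $28,000.00 × (1 + 0.056/1)^(1 × 10) = $48,283.33
Interest = A − P = $48,283.33 − $28,000.00 = $20,283.33

Interest = A - P = $20,283.33


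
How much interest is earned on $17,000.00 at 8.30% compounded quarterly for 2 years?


Compound interest earned = final amount − principal.
A = P(1 + r/n)^(nt) = $17,000.00 × (1 + 0.083/4)^(4 × 2) = $20,035.68
Interest = A − P = $20,035.68 − $17,000.00 = $3,035.68

Interest = A - P = $3,035.68


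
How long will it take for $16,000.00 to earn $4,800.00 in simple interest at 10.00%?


Rearrange the simple interest formula for t:
I = P × r × t  ⇒  t = I / (P × r)
t = $4,800.00 / ($16,000.00 × 0.1)
t = 3

t = I/(P×r) = 3 years


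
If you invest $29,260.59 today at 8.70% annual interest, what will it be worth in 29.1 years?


Future value formula: FV = PV × (1 + r)^t
FV = $29,260.59 × (1 + 0.087)^29.1
FV = $29,260.59 × 11.331300
FV = $331,560.52

FV = PV × (1 + r)^t = $331,560.52


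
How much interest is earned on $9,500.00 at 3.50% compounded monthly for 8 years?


Compound interest earned = final amount − principal.
A = P(1 + r/n)^(nt) = $9,500.00 × (1 + 0.035/12)^(12 × 8) = $12,564.61
Interest = A − P = $12,564.61 − $9,500.00 = $3,064.61

Interest = A - P = $3,064.61


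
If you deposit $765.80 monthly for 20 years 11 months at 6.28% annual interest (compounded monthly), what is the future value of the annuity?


Future value of an ordinary annuity: FV = PMT × ((1 + r)^n − 1) / r
Monthly rate r = 0.0628/12 ≈ 0.00523333, n = 251
FV = $765.80 × ((1 + 0.0628/12)^251 − 1) / (0.0628/12)
FV = $765.80 × 517.203434
FV = $396,074.39

FV = PMT × ((1+r)^n - 1)/r = $396,074.39


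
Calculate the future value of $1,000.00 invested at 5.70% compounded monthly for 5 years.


Compound interest formula: A = P(1 + r/n)^(nt)
A = $1,000.00 × (1 + 0.057/12)^(12 × 5)
Growth factor: (1 + 0.057/12)^60 = 1.3288651
A = $1,000.00 × 1.3288651
A = $1,328.87

A = P(1 + r/n)^(nt) = $1,328.87


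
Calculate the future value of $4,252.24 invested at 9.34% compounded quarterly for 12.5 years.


Compound interest formula: A = P(1 + r/n)^(nt)
A = $4,252.24 × (1 + 0.0934/4)^(4 × 12.5)
Growth factor: (1 + 0.0934/4)^50 = 3.171098
A = $4,252.24 × 3.171098
A = $13,484.27

A = P(1 + r/n)^(nt) = $13,484.27


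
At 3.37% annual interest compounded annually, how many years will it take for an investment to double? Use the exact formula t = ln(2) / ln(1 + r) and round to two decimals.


Doubling condition: (1 + r)^t = 2
Take ln of both sides: t × ln(1 + r) = ln(2)
t = ln(2) / ln(1 + r)
t = 0.693147 / 0.033145
t = 20.91

t = ln(2) / ln(1 + r) = 20.91 years


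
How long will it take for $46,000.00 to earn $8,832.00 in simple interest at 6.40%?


Rearrange the simple interest formula for t:
I = P × r × t  ⇒  t = I / (P × r)
t = $8,832.00 / ($46,000.00 × 0.064)
t = 3

t = I/(P×r) = 3 years


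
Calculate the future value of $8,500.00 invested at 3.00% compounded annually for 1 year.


Compound interest formula: A = P(1 + r/n)^(nt)
A = $8,500.00 × (1 + 0.03/1)^(1 × 1)
Growth factor: (1 + 0.03/1)^1 = 1.030000
A = $8,500.00 × 1.030000
A = $8,755.00

A = P(1 + r/n)^(nt) = $8,755.00


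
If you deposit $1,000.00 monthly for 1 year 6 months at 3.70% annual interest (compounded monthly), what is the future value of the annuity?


Future value of an ordinary annuity: FV = PMT × ((1 + r)^n − 1) / r
Monthly rate r = 0.037/12 ≈ 0.00308333, n = 18
FV = $1,000.00 × ((1 + 0.037/12)^18 − 1) / (0.037/12)
FV = $1,000.00 × 18.479598
FV = $18,479.60

FV = PMT × ((1+r)^n - 1)/r = $18,479.60


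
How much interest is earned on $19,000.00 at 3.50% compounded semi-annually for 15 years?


Compound interest earned = final amount − principal.
A = P(1 + r/n)^(nt) = $19,000.00 × (1 + 0.035/2)^(2 × 15) = $31,973.20
Interest = A − P = $31,973.20 − $19,000.00 = $12,973.20

Interest = A - P = $12,973.20


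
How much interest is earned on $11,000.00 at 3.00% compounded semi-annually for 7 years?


Compound interest earned = final amount − principal.
A = P(1 + r/n)^(nt) = $11,000.00 × (1 + 0.03/2)^(2 × 7) = $13,549.31
Interest = A − P = $13,549.31 − $11,000.00 = $2,549.31

Interest = A - P = $2,549.31


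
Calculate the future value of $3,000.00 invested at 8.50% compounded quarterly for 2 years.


Compound interest formula: A = P(1 + r/n)^(nt)
A = $3,000.00 × (1 + 0.085/4)^(4 × 2)
Growth factor: (1 + 0.085/4)^8 = 1.183196
A = $3,000.00 × 1.183196
A = $3,549.59

A = P(1 + r/n)^(nt) = $3,549.59


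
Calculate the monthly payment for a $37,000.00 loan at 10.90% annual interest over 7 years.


Loan payment formula: PMT = PV × r / (1 − (1 + r)^(−n))
Monthly rate r = 0.109/12 ≈ 0.00908333, n = 84 months
Denominator: 1 − (1 + 0.109/12)^(−84) = 0.532126
PMT = $37,000.00 × (0.109/12) / 0.532126
PMT = $631.59 per month

PMT = PV × r / (1-(1+r)^(-n)) = $631.59/month


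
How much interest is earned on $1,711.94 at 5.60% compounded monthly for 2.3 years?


Compound interest earned = final amount − principal.
A = P(1 + r/n)^(nt) = $1,711.94 × (1 + 0.056/12)^(12 × 2.3) = $1,946.68
Interest = A − P = $1,946.68 − $1,711.94 = $234.74

Interest = A - P = $234.74


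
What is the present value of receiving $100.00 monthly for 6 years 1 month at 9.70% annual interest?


Present value of an ordinary annuity: PV = PMT × (1 − (1 + r)^(−n)) / r
Monthly rate r = 0.097/12 ≈ 0.00808333, n = 73
PV = $100.00 × (1 − (1 + 0.097/12)^(−73)) / (0.097/12)
PV = $100.00 × 54.977630
PV = $5,497.76

PV = PMT × (1-(1+r)^(-n))/r = $5,497.76


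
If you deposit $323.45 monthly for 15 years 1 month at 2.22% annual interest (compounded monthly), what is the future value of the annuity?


Future value of an ordinary annuity: FV = PMT × ((1 + r)^n − 1) / r
Monthly rate r = 0.0222/12 = 0.00185, n = 181
FV = $323.45 × ((1 + 0.0222/12)^181 − 1) / (0.0222/12)
FV = $323.45 × 214.755882
FV = $69,462.79

FV = PMT × ((1+r)^n - 1)/r = $69,462.79


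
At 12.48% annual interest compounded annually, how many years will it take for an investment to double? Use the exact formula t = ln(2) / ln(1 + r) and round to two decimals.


Doubling condition: (1 + r)^t = 2
Take ln of both sides: t × ln(1 + r) = ln(2)
t = ln(2) / ln(1 + r)
t = 0.693147 / 0.117605
t = 5.89

t = ln(2) / ln(1 + r) = 5.89 years


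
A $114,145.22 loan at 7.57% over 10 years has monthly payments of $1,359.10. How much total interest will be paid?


Total paid over the life of the loan = PMT × n.
Total paid = $1,359.10 × 120 = $163,092.00
Total interest = total paid − principal = $163,092.00 − $114,145.22 = $48,946.78

Total interest = (PMT × n) - PV = $48,946.78


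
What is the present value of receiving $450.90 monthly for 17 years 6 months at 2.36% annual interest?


Present value of an ordinary annuity: PV = PMT × (1 − (1 + r)^(−n)) / r
Monthly rate r = 0.0236/12 ≈ 0.00196667, n = 210
PV = $450.90 × (1 − (1 + 0.0236/12)^(−210)) / (0.0236/12)
PV = $450.90 × 171.899645
PV = $77,509.55

PV = PMT × (1-(1+r)^(-n))/r = $77,509.55


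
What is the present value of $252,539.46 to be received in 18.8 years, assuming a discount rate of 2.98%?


Present value formula: PV = FV / (1 + r)^t
PV = $252,539.46 / (1 + 0.0298)^18.8
PV = $252,539.46 / 1.736818
PV = $145,403.53

PV = FV / (1 + r)^t = $145,403.53


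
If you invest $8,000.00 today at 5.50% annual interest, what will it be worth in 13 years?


Future value formula: FV = PV × (1 + r)^t
FV = $8,000.00 × (1 + 0.055)^13
FV = $8,000.00 × 2.005774
FV = $16,046.19

FV = PV × (1 + r)^t = $16,046.19


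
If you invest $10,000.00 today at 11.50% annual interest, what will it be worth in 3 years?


Future value formula: FV = PV × (1 + r)^t
FV = $10,000.00 × (1 + 0.115)^3
FV = $10,000.00 × 1.386196
FV = $13,861.96

FV = PV × (1 + r)^t = $13,861.96


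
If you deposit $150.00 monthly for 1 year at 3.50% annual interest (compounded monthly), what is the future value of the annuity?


Future value of an ordinary annuity: FV = PMT × ((1 + r)^n − 1) / r
Monthly rate r = 0.035/12 ≈ 0.00291667, n = 12
FV = $150.00 × ((1 + 0.035/12)^12 − 1) / (0.035/12)
FV = $150.00 × 12.194384
FV = $1,829.16

FV = PMT × ((1+r)^n - 1)/r = $1,829.16


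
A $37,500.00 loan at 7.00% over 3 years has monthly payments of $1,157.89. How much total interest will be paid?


Total paid over the life of the loan = PMT × n.
Total paid = $1,157.89 × 36 = $41,684.04
Total interest = total paid − principal = $41,684.04 − $37,500.00 = $4,184.04

Total interest = (PMT × n) - PV = $4,184.04


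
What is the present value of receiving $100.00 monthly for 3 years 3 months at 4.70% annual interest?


Present value of an ordinary annuity: PV = PMT × (1 − (1 + r)^(−n)) / r
Monthly rate r = 0.047/12 ≈ 0.00391667, n = 39
PV = $100.00 × (1 − (1 + 0.047/12)^(−39)) / (0.047/12)
PV = $100.00 × 36.102022
PV = $3,610.20

PV = PMT × (1-(1+r)^(-n))/r = $3,610.20


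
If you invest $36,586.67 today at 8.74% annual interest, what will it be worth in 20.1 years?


Future value formula: FV = PV × (1 + r)^t
FV = $36,586.67 × (1 + 0.0874)^20.1
FV = $36,586.67 × 5.387974
FV = $197,128.03

FV = PV × (1 + r)^t = $197,128.03


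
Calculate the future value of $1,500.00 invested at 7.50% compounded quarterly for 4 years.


Compound interest formula: A = P(1 + r/n)^(nt)
A = $1,500.00 × (1 + 0.075/4)^(4 × 4)
Growth factor: (1 + 0.075/4)^16 = 1.346114
A = $1,500.00 × 1.346114
A = $2,019.17

A = P(1 + r/n)^(nt) = $2,019.17


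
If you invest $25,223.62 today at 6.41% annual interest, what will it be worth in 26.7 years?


Future value formula: FV = PV × (1 + r)^t
FV = $25,223.62 × (1 + 0.0641)^26.7
FV = $25,223.62 × 5.2532883
FV = $132,506.95

FV = PV × (1 + r)^t = $132,506.95


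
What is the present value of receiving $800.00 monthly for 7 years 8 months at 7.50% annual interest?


Present value of an ordinary annuity: PV = PMT × (1 − (1 + r)^(−n)) / r
Monthly rate r = 0.075/12 = 0.00625, n = 92
PV = $800.00 × (1 − (1 + 0.075/12)^(−92)) / (0.075/12)
PV = $800.00 × 69.805970
PV = $55,844.78

PV = PMT × (1-(1+r)^(-n))/r = $55,844.78


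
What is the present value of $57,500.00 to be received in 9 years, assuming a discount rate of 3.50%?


Present value formula: PV = FV / (1 + r)^t
PV = $57,500.00 / (1 + 0.035)^9
PV = $57,500.00 / 1.3628974
PV = $42,189.53

PV = FV / (1 + r)^t = $42,189.53


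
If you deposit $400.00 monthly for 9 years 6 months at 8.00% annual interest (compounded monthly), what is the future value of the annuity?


Future value of an ordinary annuity: FV = PMT × ((1 + r)^n − 1) / r
Monthly rate r = 0.08/12 ≈ 0.00666667, n = 114
FV = $400.00 × ((1 + 0.08/12)^114 − 1) / (0.08/12)
FV = $400.00 × 169.933501
FV = $67,973.40

FV = PMT × ((1+r)^n - 1)/r = $67,973.40


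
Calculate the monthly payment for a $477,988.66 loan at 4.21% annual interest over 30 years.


Loan payment formula: PMT = PV × r / (1 − (1 + r)^(−n))
Monthly rate r = 0.0421/12 ≈ 0.00350833, n = 360 months
Denominator: 1 − (1 + 0.0421/12)^(−360) = 0.716570
PMT = $477,988.66 × (0.0421/12) / 0.716570
PMT = $2,340.24 per month

PMT = PV × r / (1-(1+r)^(-n)) = $2,340.24/month


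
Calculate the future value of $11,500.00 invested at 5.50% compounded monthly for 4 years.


Compound interest formula: A = P(1 + r/n)^(nt)
A = $11,500.00 × (1 + 0.055/12)^(12 × 4)
Growth factor: (1 + 0.055/12)^48 = 1.2454506
A = $11,500.00 × 1.2454506
A = $14,322.68

A = P(1 + r/n)^(nt) = $14,322.68


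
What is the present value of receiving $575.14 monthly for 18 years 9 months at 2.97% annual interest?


Present value of an ordinary annuity: PV = PMT × (1 − (1 + r)^(−n)) / r
Monthly rate r = 0.0297/12 = 0.002475, n = 225
PV = $575.14 × (1 − (1 + 0.0297/12)^(−225)) / (0.0297/12)
PV = $575.14 × 172.367176
PV = $99,135.26

PV = PMT × (1-(1+r)^(-n))/r = $99,135.26


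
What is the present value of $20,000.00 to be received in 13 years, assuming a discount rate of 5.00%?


Present value formula: PV = FV / (1 + r)^t
PV = $20,000.00 / (1 + 0.05)^13
PV = $20,000.00 / 1.885649
PV = $10,606.43

PV = FV / (1 + r)^t = $10,606.43


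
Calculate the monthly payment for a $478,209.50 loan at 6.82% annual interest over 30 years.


Loan payment formula: PMT = PV × r / (1 − (1 + r)^(−n))
Monthly rate r = 0.0682/12 ≈ 0.00568333, n = 360 months
Denominator: 1 − (1 + 0.0682/12)^(−360) = 0.869998
PMT = $478,209.50 × (0.0682/12) / 0.869998
PMT = $3,123.94 per month

PMT = PV × r / (1-(1+r)^(-n)) = $3,123.94/month


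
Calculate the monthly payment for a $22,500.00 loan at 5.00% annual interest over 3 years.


Loan payment formula: PMT = PV × r / (1 − (1 + r)^(−n))
Monthly rate r = 0.05/12 ≈ 0.00416667, n = 36 months
Denominator: 1 − (1 + 0.05/12)^(−36) = 0.13902376
PMT = $22,500.00 × (0.05/12) / 0.13902376
PMT = $674.35 per month

PMT = PV × r / (1-(1+r)^(-n)) = $674.35/month


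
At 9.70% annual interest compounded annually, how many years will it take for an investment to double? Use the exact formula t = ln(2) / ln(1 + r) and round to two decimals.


Doubling condition: (1 + r)^t = 2
Take ln of both sides: t × ln(1 + r) = ln(2)
t = ln(2) / ln(1 + r)
t = 0.693147 / 0.092579
t = 7.49

t = ln(2) / ln(1 + r) = 7.49 years


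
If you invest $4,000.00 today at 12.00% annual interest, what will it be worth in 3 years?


Future value formula: FV = PV × (1 + r)^t
FV = $4,000.00 × (1 + 0.12)^3
FV = $4,000.00 × 1.404928
FV = $5,619.71

FV = PV × (1 + r)^t = $5,619.71


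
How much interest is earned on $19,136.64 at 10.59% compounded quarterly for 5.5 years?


Compound interest earned = final amount − principal.
A = P(1 + r/n)^(nt) = $19,136.64 × (1 + 0.1059/4)^(4 × 5.5) = $34,004.00
Interest = A − P = $34,004.00 − $19,136.64 = $14,867.36

Interest = A - P = $14,867.36


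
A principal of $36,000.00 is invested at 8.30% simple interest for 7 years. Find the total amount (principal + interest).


Total amount formula: A = P(1 + rt) = P + P·r·t
Interest: I = P × r × t = $36,000.00 × 0.083 × 7 = $20,916.00
A = P + I = $36,000.00 + $20,916.00 = $56,916.00

A = P + I = P(1 + rt) = $56,916.00


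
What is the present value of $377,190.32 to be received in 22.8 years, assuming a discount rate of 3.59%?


Present value formula: PV = FV / (1 + r)^t
PV = $377,190.32 / (1 + 0.0359)^22.8
PV = $377,190.32 / 2.234840813
PV = $168,777.26

PV = FV / (1 + r)^t = $168,777.26


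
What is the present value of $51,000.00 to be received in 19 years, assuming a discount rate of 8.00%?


Present value formula: PV = FV / (1 + r)^t
PV = $51,000.00 / (1 + 0.08)^19
PV = $51,000.00 / 4.315701
PV = $11,817.32

PV = FV / (1 + r)^t = $11,817.32


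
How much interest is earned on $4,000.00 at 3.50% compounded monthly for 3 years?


Compound interest earned = final amount − principal.
A = P(1 + r/n)^(nt) = $4,000.00 × (1 + 0.035/12)^(12 × 3) = $4,442.16
Interest = A − P = $4,442.16 − $4,000.00 = $442.16

Interest = A - P = $442.16


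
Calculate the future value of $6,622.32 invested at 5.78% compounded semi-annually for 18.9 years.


Compound interest formula: A = P(1 + r/n)^(nt)
A = $6,622.32 × (1 + 0.0578/2)^(2 × 18.9)
Growth factor: (1 + 0.0578/2)^37.8 = 2.935660
A = $6,622.32 × 2.935660
A = $19,440.88

A = P(1 + r/n)^(nt) = $19,440.88


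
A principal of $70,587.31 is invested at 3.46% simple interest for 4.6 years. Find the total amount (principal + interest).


Total amount formula: A = P(1 + rt) = P + P·r·t
Interest: I = P × r × t = $70,587.31 × 0.0346 × 4.6 = $11,234.68
A = P + I = $70,587.31 + $11,234.68 = $81,821.99

A = P + I = P(1 + rt) = $81,821.99


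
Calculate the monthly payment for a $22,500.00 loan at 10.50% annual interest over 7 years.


Loan payment formula: PMT = PV × r / (1 − (1 + r)^(−n))
Monthly rate r = 0.105/12 = 0.00875, n = 84 months
Denominator: 1 − (1 + 0.105/12)^(−84) = 0.518959
PMT = $22,500.00 × (0.105/12) / 0.518959
PMT = $379.37 per month

PMT = PV × r / (1-(1+r)^(-n)) = $379.37/month


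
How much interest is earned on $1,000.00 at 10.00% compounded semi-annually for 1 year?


Compound interest earned = final amount − principal.
A = P(1 + r/n)^(nt) = $1,000.00 × (1 + 0.1/2)^(2 × 1) = $1,102.50
Interest = A − P = $1,102.50 − $1,000.00 = $102.50

Interest = A - P = $102.50


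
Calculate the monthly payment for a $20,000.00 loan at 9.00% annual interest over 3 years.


Loan payment formula: PMT = PV × r / (1 − (1 + r)^(−n))
Monthly rate r = 0.09/12 = 0.0075, n = 36 months
Denominator: 1 − (1 + 0.09/12)^(−36) = 0.235851
PMT = $20,000.00 × (0.09/12) / 0.235851
PMT = $635.99 per month

PMT = PV × r / (1-(1+r)^(-n)) = $635.99/month


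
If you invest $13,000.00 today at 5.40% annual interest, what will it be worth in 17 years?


Future value formula: FV = PV × (1 + r)^t
FV = $13,000.00 × (1 + 0.054)^17
FV = $13,000.00 × 2.4450649
FV = $31,785.84

FV = PV × (1 + r)^t = $31,785.84


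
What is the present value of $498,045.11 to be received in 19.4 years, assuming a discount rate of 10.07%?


Present value formula: PV = FV / (1 + r)^t
PV = $498,045.11 / (1 + 0.1007)^19.4
PV = $498,045.11 / 6.4324727
PV = $77,426.70

PV = FV / (1 + r)^t = $77,426.70


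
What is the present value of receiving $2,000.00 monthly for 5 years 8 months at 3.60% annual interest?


Present value of an ordinary annuity: PV = PMT × (1 − (1 + r)^(−n)) / r
Monthly rate r = 0.036/12 = 0.003, n = 68
PV = $2,000.00 × (1 − (1 + 0.036/12)^(−68)) / (0.036/12)
PV = $2,000.00 × 61.429519
PV = $122,859.04

PV = PMT × (1-(1+r)^(-n))/r = $122,859.04


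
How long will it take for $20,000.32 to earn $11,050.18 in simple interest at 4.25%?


Rearrange the simple interest formula for t:
I = P × r × t  ⇒  t = I / (P × r)
t = $11,050.18 / ($20,000.32 × 0.0425)
t = 13

t = I/(P×r) = 13 years


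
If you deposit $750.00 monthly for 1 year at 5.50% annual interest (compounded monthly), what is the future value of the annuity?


Future value of an ordinary annuity: FV = PMT × ((1 + r)^n − 1) / r
Monthly rate r = 0.055/12 ≈ 0.00458333, n = 12
FV = $750.00 × ((1 + 0.055/12)^12 − 1) / (0.055/12)
FV = $750.00 × 12.307170
FV = $9,230.38

FV = PMT × ((1+r)^n - 1)/r = $9,230.38


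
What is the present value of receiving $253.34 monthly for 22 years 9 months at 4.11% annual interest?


Present value of an ordinary annuity: PV = PMT × (1 − (1 + r)^(−n)) / r
Monthly rate r = 0.0411/12 = 0.003425, n = 273
PV = $253.34 × (1 − (1 + 0.0411/12)^(−273)) / (0.0411/12)
PV = $253.34 × 177.166796
PV = $44,883.44

PV = PMT × (1-(1+r)^(-n))/r = $44,883.44


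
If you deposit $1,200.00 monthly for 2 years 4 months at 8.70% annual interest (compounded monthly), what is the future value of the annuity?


Future value of an ordinary annuity: FV = PMT × ((1 + r)^n − 1) / r
Monthly rate r = 0.087/12 = 0.00725, n = 28
FV = $1,200.00 × ((1 + 0.087/12)^28 − 1) / (0.087/12)
FV = $1,200.00 × 30.920777
FV = $37,104.93

FV = PMT × ((1+r)^n - 1)/r = $37,104.93


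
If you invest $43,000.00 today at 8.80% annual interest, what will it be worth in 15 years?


Future value formula: FV = PV × (1 + r)^t
FV = $43,000.00 × (1 + 0.088)^15
FV = $43,000.00 × 3.5435081
FV = $152,370.85

FV = PV × (1 + r)^t = $152,370.85


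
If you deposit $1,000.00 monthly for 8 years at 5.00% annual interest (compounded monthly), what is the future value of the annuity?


Future value of an ordinary annuity: FV = PMT × ((1 + r)^n − 1) / r
Monthly rate r = 0.05/12 ≈ 0.00416667, n = 96
FV = $1,000.00 × ((1 + 0.05/12)^96 − 1) / (0.05/12)
FV = $1,000.00 × 117.740512
FV = $117,740.51

FV = PMT × ((1+r)^n - 1)/r = $117,740.51


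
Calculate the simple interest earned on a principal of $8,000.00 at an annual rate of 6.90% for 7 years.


Simple interest formula: I = P × r × t
I = $8,000.00 × 0.069 × 7
I = $3,864.00

I = P × r × t = $3,864.00


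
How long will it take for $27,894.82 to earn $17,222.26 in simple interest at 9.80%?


Rearrange the simple interest formula for t:
I = P × r × t  ⇒  t = I / (P × r)
t = $17,222.26 / ($27,894.82 × 0.098)
t = 6.3

t = I/(P×r) = 6.3 years


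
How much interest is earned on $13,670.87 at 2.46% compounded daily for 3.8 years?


Compound interest earned = final amount − principal.
A = P(1 + r/n)^(nt) = $13,670.87 × (1 + 0.0246/365)^(365 × 3.8) = $15,010.41
Interest = A − P = $15,010.41 − $13,670.87 = $1,339.54

Interest = A - P = $1,339.54


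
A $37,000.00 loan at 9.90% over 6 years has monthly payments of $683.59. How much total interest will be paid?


Total paid over the life of the loan = PMT × n.
Total paid = $683.59 × 72 = $49,218.48
Total interest = total paid − principal = $49,218.48 − $37,000.00 = $12,218.48

Total interest = (PMT × n) - PV = $12,218.48


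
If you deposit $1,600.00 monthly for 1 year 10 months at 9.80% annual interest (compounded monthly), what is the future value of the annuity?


Future value of an ordinary annuity: FV = PMT × ((1 + r)^n − 1) / r
Monthly rate r = 0.098/12 ≈ 0.00816667, n = 22
FV = $1,600.00 × ((1 + 0.098/12)^22 − 1) / (0.098/12)
FV = $1,600.00 × 23.993314
FV = $38,389.30

FV = PMT × ((1+r)^n - 1)/r = $38,389.30


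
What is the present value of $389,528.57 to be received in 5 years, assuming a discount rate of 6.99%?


Present value formula: PV = FV / (1 + r)^t
PV = $389,528.57 / (1 + 0.0699)^5
PV = $389,528.57 / 1.40189646
PV = $277,858.30

PV = FV / (1 + r)^t = $277,858.30


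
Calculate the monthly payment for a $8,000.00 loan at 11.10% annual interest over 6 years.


Loan payment formula: PMT = PV × r / (1 − (1 + r)^(−n))
Monthly rate r = 0.111/12 = 0.00925, n = 72 months
Denominator: 1 − (1 + 0.111/12)^(−72) = 0.484665
PMT = $8,000.00 × (0.111/12) / 0.484665
PMT = $152.68 per month

PMT = PV × r / (1-(1+r)^(-n)) = $152.68/month


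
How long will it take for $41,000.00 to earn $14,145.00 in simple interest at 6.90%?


Rearrange the simple interest formula for t:
I = P × r × t  ⇒  t = I / (P × r)
t = $14,145.00 / ($41,000.00 × 0.069)
t = 5

t = I/(P×r) = 5 years


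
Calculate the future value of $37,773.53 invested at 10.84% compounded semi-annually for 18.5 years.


Compound interest formula: A = P(1 + r/n)^(nt)
A = $37,773.53 × (1 + 0.1084/2)^(2 × 18.5)
Growth factor: (1 + 0.1084/2)^37 = 7.0493884
A = $37,773.53 × 7.0493884
A = $266,280.28

A = P(1 + r/n)^(nt) = $266,280.28


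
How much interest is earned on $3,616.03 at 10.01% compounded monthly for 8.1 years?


Compound interest earned = final amount − principal.
A = P(1 + r/n)^(nt) = $3,616.03 × (1 + 0.1001/12)^(12 × 8.1) = $8,107.78
Interest = A − P = $8,107.78 − $3,616.03 = $4,491.75

Interest = A - P = $4,491.75


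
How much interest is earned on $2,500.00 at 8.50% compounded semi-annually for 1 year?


Compound interest earned = final amount − principal.
A = P(1 + r/n)^(nt) = $2,500.00 × (1 + 0.085/2)^(2 × 1) = $2,717.02
Interest = A − P = $2,717.02 − $2,500.00 = $217.02

Interest = A - P = $217.02


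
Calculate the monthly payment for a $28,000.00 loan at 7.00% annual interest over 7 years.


Loan payment formula: PMT = PV × r / (1 − (1 + r)^(−n))
Monthly rate r = 0.07/12 ≈ 0.00583333, n = 84 months
Denominator: 1 − (1 + 0.07/12)^(−84) = 0.3865008
PMT = $28,000.00 × (0.07/12) / 0.3865008
PMT = $422.60 per month

PMT = PV × r / (1-(1+r)^(-n)) = $422.60/month


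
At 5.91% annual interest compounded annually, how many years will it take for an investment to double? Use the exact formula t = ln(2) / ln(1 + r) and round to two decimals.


Doubling condition: (1 + r)^t = 2
Take ln of both sides: t × ln(1 + r) = ln(2)
t = ln(2) / ln(1 + r)
t = 0.693147 / 0.057419
t = 12.07

t = ln(2) / ln(1 + r) = 12.07 years


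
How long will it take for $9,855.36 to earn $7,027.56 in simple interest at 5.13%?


Rearrange the simple interest formula for t:
I = P × r × t  ⇒  t = I / (P × r)
t = $7,027.56 / ($9,855.36 × 0.0513)
t = 13.9

t = I/(P×r) = 13.9 years


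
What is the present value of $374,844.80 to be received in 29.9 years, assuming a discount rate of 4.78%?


Present value formula: PV = FV / (1 + r)^t
PV = $374,844.80 / (1 + 0.0478)^29.9
PV = $374,844.80 / 4.039466
PV = $92,795.63

PV = FV / (1 + r)^t = $92,795.63


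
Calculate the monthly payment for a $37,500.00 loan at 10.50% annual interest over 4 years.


Loan payment formula: PMT = PV × r / (1 − (1 + r)^(−n))
Monthly rate r = 0.105/12 = 0.00875, n = 48 months
Denominator: 1 − (1 + 0.105/12)^(−48) = 0.341752
PMT = $37,500.00 × (0.105/12) / 0.341752
PMT = $960.13 per month

PMT = PV × r / (1-(1+r)^(-n)) = $960.13/month


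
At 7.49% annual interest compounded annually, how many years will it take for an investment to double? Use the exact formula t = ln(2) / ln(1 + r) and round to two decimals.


Doubling condition: (1 + r)^t = 2
Take ln of both sides: t × ln(1 + r) = ln(2)
t = ln(2) / ln(1 + r)
t = 0.693147 / 0.072228
t = 9.60

t = ln(2) / ln(1 + r) = 9.60 years


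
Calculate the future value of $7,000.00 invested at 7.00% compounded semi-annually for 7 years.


Compound interest formula: A = P(1 + r/n)^(nt)
A = $7,000.00 × (1 + 0.07/2)^(2 × 7)
Growth factor: (1 + 0.07/2)^14 = 1.6186945
A = $7,000.00 × 1.6186945
A = $11,330.86

A = P(1 + r/n)^(nt) = $11,330.86


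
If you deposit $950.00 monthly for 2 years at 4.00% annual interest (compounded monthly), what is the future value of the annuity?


Future value of an ordinary annuity: FV = PMT × ((1 + r)^n − 1) / r
Monthly rate r = 0.04/12 ≈ 0.00333333, n = 24
FV = $950.00 × ((1 + 0.04/12)^24 − 1) / (0.04/12)
FV = $950.00 × 24.942888
FV = $23,695.74

FV = PMT × ((1+r)^n - 1)/r = $23,695.74


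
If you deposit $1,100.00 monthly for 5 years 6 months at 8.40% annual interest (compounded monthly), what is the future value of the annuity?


Future value of an ordinary annuity: FV = PMT × ((1 + r)^n − 1) / r
Monthly rate r = 0.084/12 = 0.007, n = 66
FV = $1,100.00 × ((1 + 0.084/12)^66 − 1) / (0.084/12)
FV = $1,100.00 × 83.527528
FV = $91,880.28

FV = PMT × ((1+r)^n - 1)/r = $91,880.28


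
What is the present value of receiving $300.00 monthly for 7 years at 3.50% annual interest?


Present value of an ordinary annuity: PV = PMT × (1 − (1 + r)^(−n)) / r
Monthly rate r = 0.035/12 ≈ 0.00291667, n = 84
PV = $300.00 × (1 − (1 + 0.035/12)^(−84)) / (0.035/12)
PV = $300.00 × 74.405589
PV = $22,321.68

PV = PMT × (1-(1+r)^(-n))/r = $22,321.68


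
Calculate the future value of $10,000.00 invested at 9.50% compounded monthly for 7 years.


Compound interest formula: A = P(1 + r/n)^(nt)
A = $10,000.00 × (1 + 0.095/12)^(12 × 7)
Growth factor: (1 + 0.095/12)^84 = 1.939406
A = $10,000.00 × 1.939406
A = $19,394.06

A = P(1 + r/n)^(nt) = $19,394.06


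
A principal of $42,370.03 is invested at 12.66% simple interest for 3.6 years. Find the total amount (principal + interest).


Total amount formula: A = P(1 + rt) = P + P·r·t
Interest: I = P × r × t = $42,370.03 × 0.1266 × 3.6 = $19,310.56
A = P + I = $42,370.03 + $19,310.56 = $61,680.59

A = P + I = P(1 + rt) = $61,680.59


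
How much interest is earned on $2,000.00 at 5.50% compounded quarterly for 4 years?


Compound interest earned = final amount − principal.
A = P(1 + r/n)^(nt) = $2,000.00 × (1 + 0.055/4)^(4 × 4) = $2,488.42
Interest = A − P = $2,488.42 − $2,000.00 = $488.42

Interest = A - P = $488.42


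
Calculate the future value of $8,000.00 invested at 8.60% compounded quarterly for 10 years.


Compound interest formula: A = P(1 + r/n)^(nt)
A = $8,000.00 × (1 + 0.086/4)^(4 × 10)
Growth factor: (1 + 0.086/4)^40 = 2.341719
A = $8,000.00 × 2.341719
A = $18,733.75

A = P(1 + r/n)^(nt) = $18,733.75


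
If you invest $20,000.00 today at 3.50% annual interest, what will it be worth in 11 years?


Future value formula: FV = PV × (1 + r)^t
FV = $20,000.00 × (1 + 0.035)^11
FV = $20,000.00 × 1.4599697
FV = $29,199.39

FV = PV × (1 + r)^t = $29,199.39


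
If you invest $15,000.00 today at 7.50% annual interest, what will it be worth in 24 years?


Future value formula: FV = PV × (1 + r)^t
FV = $15,000.00 × (1 + 0.075)^24
FV = $15,000.00 × 5.672874
FV = $85,093.11

FV = PV × (1 + r)^t = $85,093.11


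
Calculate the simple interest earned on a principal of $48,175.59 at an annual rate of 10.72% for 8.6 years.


Simple interest formula: I = P × r × t
I = $48,175.59 × 0.1072 × 8.6
I = $44,414.04

I = P × r × t = $44,414.04


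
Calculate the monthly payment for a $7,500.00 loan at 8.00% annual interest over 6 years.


Loan payment formula: PMT = PV × r / (1 − (1 + r)^(−n))
Monthly rate r = 0.08/12 ≈ 0.00666667, n = 72 months
Denominator: 1 − (1 + 0.08/12)^(−72) = 0.380230
PMT = $7,500.00 × (0.08/12) / 0.380230
PMT = $131.50 per month

PMT = PV × r / (1-(1+r)^(-n)) = $131.50/month


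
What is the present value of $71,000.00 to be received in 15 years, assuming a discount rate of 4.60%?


Present value formula: PV = FV / (1 + r)^t
PV = $71,000.00 / (1 + 0.046)^15
PV = $71,000.00 / 1.9632485
PV = $36,164.55

PV = FV / (1 + r)^t = $36,164.55


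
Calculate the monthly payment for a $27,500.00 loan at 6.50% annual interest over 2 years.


Loan payment formula: PMT = PV × r / (1 − (1 + r)^(−n))
Monthly rate r = 0.065/12 ≈ 0.00541667, n = 24 months
Denominator: 1 − (1 + 0.065/12)^(−24) = 0.1215965
PMT = $27,500.00 × (0.065/12) / 0.1215965
PMT = $1,225.02 per month

PMT = PV × r / (1-(1+r)^(-n)) = $1,225.02/month


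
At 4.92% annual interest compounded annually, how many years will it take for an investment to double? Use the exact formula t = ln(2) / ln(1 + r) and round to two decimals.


Doubling condition: (1 + r)^t = 2
Take ln of both sides: t × ln(1 + r) = ln(2)
t = ln(2) / ln(1 + r)
t = 0.693147 / 0.048028
t = 14.43

t = ln(2) / ln(1 + r) = 14.43 years


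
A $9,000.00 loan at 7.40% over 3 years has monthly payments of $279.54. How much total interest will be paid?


Total paid over the life of the loan = PMT × n.
Total paid = $279.54 × 36 = $10,063.44
Total interest = total paid − principal = $10,063.44 − $9,000.00 = $1,063.44

Total interest = (PMT × n) - PV = $1,063.44
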